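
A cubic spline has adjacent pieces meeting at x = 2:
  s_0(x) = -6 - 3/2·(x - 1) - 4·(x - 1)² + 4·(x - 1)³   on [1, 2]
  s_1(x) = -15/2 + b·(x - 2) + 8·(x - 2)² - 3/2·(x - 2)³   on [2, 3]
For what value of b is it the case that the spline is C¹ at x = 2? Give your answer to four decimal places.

2.5000

s_0'(x) = -3/2 - 8·(x - 1) + 12·(x - 1)², so s_0'(2) = 5/2. On the right, s_1'(2) = b, so b = 5/2.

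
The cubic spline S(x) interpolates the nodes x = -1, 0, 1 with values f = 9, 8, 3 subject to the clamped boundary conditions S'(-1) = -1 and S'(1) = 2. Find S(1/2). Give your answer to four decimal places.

With σ_i denoting the second derivative at x_i, h_i = 1, 1, and Δ_i = (y_(i+1) − y_i)/h_i = -1, -5:
  1·σ_0 + 4·σ_1 + 1·σ_2 = 6(Δ_1 - Δ_0) = -24
Clamped end conditions give two more equations: 2h_0·σ_0 + h_0·σ_1 = 6(Δ_0 - S'(-1)) = 0 and h_1·σ_1 + 2h_1·σ_2 = 6(S'(1) - Δ_1) = 42.
Forward elimination and back-substitution give σ_0 = 15/2, σ_1 = -15, σ_2 = 57/2.
On [0, 1], S(x) = 8 - 19/4·x - 15/2·x² + 29/4·x³.
With x = 1/2: S(1/2) = 149/32.

4.6563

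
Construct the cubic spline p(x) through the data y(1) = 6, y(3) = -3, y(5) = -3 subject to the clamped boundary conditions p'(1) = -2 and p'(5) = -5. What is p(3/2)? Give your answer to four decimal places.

Let m_i = p''(x_i). Step sizes h_i = 2, 2; slopes of the chords Δ_i = (y_(i+1) - y_i)/h_i = -9/2, 0.
  2·m_0 + 8·m_1 + 2·m_2 = 6(Δ_1 - Δ_0) = 27
Clamped end conditions give two more equations: 2h_0·m_0 + h_0·m_1 = 6(Δ_0 - p'(1)) = -15 and h_1·m_1 + 2h_1·m_2 = 6(p'(5) - Δ_1) = -30.
Solving the tridiagonal system: m_0 = -63/8, m_1 = 33/4, m_2 = -93/8.
On [1, 3], p(x) = 6 - 2·(x - 1) - 63/16·(x - 1)² + 43/32·(x - 1)³.
With (x - 1) = 1/2: p(3/2) = 1071/256.

4.1836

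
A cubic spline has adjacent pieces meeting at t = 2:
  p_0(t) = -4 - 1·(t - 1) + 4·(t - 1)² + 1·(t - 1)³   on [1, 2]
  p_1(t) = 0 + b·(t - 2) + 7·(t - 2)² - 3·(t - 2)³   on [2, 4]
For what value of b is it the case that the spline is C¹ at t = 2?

p_0'(t) = -1 + 8·(t - 1) + 3·(t - 1)², so p_0'(2) = 10. On the right, p_1'(2) = b, so b = 10.

10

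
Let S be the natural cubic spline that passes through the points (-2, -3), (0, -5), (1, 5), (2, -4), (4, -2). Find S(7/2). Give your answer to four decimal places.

Write m_i for S''(x_i). With h_i = 2, 1, 1, 2 and divided differences Δ_i = -1, 10, -9, 1, the continuity of S' gives the tridiagonal system
  2·m_0 + 6·m_1 + 1·m_2 = 6(Δ_1 - Δ_0) = 66
  1·m_1 + 4·m_2 + 1·m_3 = 6(Δ_2 - Δ_1) = -114
  1·m_2 + 6·m_3 + 2·m_4 = 6(Δ_3 - Δ_2) = 60
Natural end conditions: m_0 = m_4 = 0.
Forward elimination and back-substitution give m_0 = 0, m_1 = 377/22, m_2 = -405/11, m_3 = 355/22, m_4 = 0.
On [2, 4], S(x) = -4 - 322/33·(x - 2) + 355/44·(x - 2)² - 355/264·(x - 2)³.
With (x - 2) = 3/2: S(7/2) = -3535/704.

-5.0213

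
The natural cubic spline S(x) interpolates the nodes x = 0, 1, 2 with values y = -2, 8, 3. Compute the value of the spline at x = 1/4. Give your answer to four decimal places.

Put m_i = S'' at the i-th knot. Here h = (1, 1) and Δ = (10, -5), so the interior equations h_(i-1)·m_(i-1) + 2(h_(i-1)+h_i)·m_i + h_i·m_(i+1) = 6(Δ_i − Δ_(i-1)) read
  1·m_0 + 4·m_1 + 1·m_2 = 6(Δ_1 - Δ_0) = -90
Natural end conditions: m_0 = m_2 = 0.
Solving the tridiagonal system: m_0 = 0, m_1 = -45/2, m_2 = 0.
On [0, 1], S(x) = -2 + 55/4·x + 0·x² - 15/4·x³.
With x = 1/4: S(1/4) = 353/256.

1.3789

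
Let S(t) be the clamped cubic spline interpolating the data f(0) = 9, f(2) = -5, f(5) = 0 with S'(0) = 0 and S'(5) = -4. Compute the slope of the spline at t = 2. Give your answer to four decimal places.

Write M_i for S''(x_i). With h_i = 2, 3 and divided differences Δ_i = -7, 5/3, the continuity of S' gives the tridiagonal system
  2·M_0 + 10·M_1 + 3·M_2 = 6(Δ_1 - Δ_0) = 52
Clamped end conditions give two more equations: 2h_0·M_0 + h_0·M_1 = 6(Δ_0 - S'(0)) = -42 and h_1·M_1 + 2h_1·M_2 = 6(S'(5) - Δ_1) = -34.
Solving the tridiagonal system: M_0 = -33/2, M_1 = 12, M_2 = -35/3.
On [2, 5], S'(t) = b_1 + 2c_1·(t - 2) + 3d_1·(t - 2)² with b_1 = Δ_1 - h_1(2M_1 + M_2)/6 = -9/2, c_1 = M_1/2 = 6, d_1 = (M_2 - M_1)/(6h_1) = -71/54. So S'(2) = -9/2.

-4.5000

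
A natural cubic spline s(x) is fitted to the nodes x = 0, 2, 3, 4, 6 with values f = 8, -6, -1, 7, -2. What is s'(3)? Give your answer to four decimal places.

8.5417

With M_i denoting the second derivative at x_i, h_i = 2, 1, 1, 2, and Δ_i = (y_(i+1) − y_i)/h_i = -7, 5, 8, -9/2:
  2·M_0 + 6·M_1 + 1·M_2 = 6(Δ_1 - Δ_0) = 72
  1·M_1 + 4·M_2 + 1·M_3 = 6(Δ_2 - Δ_1) = 18
  1·M_2 + 6·M_3 + 2·M_4 = 6(Δ_3 - Δ_2) = -75
Natural end conditions: M_0 = M_4 = 0.
Hence M_0 = 0, M_1 = 491/44, M_2 = 111/22, M_3 = -587/44, M_4 = 0.
On [3, 4], s'(x) = b_2 + 2c_2·(x - 3) + 3d_2·(x - 3)² with b_2 = Δ_2 - h_2(2M_2 + M_3)/6 = 205/24, c_2 = M_2/2 = 111/44, d_2 = (M_3 - M_2)/(6h_2) = -809/264. So s'(3) = 205/24.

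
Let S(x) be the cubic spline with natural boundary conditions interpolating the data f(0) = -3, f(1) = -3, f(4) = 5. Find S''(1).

2

With M_i denoting the second derivative at x_i, h_i = 1, 3, and Δ_i = (y_(i+1) − y_i)/h_i = 0, 8/3:
  1·M_0 + 8·M_1 + 3·M_2 = 6(Δ_1 - Δ_0) = 16
Natural end conditions: M_0 = M_2 = 0.
Hence M_0 = 0, M_1 = 2, M_2 = 0.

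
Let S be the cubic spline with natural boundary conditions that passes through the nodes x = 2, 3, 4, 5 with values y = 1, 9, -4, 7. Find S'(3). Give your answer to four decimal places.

-6.4000

Write m_i for S''(x_i). With h_i = 1, 1, 1 and divided differences Δ_i = 8, -13, 11, the continuity of S' gives the tridiagonal system
  1·m_0 + 4·m_1 + 1·m_2 = 6(Δ_1 - Δ_0) = -126
  1·m_1 + 4·m_2 + 1·m_3 = 6(Δ_2 - Δ_1) = 144
Natural end conditions: m_0 = m_3 = 0.
Hence m_0 = 0, m_1 = -216/5, m_2 = 234/5, m_3 = 0.
On [3, 4], S'(x) = b_1 + 2c_1·(x - 3) + 3d_1·(x - 3)² with b_1 = Δ_1 - h_1(2m_1 + m_2)/6 = -32/5, c_1 = m_1/2 = -108/5, d_1 = (m_2 - m_1)/(6h_1) = 15. So S'(3) = -32/5.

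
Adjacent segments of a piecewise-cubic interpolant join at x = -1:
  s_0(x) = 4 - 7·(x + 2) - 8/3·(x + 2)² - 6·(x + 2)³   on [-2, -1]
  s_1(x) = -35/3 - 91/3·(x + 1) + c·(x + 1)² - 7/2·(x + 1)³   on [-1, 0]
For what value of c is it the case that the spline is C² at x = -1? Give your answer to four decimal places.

s_0''(x) = -16/3 - 36·(x + 2), so s_0''(-1) = -124/3. On the right, s_1''(-1) = 2c, so c = -62/3.

-20.6667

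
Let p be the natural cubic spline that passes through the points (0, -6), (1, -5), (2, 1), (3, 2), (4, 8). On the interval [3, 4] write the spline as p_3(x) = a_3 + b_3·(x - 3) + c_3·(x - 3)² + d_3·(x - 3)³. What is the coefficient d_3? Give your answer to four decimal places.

Write M_i for p''(x_i). With h_i = 1, 1, 1, 1 and divided differences Δ_i = 1, 6, 1, 6, the continuity of p' gives the tridiagonal system
  1·M_0 + 4·M_1 + 1·M_2 = 6(Δ_1 - Δ_0) = 30
  1·M_1 + 4·M_2 + 1·M_3 = 6(Δ_2 - Δ_1) = -30
  1·M_2 + 4·M_3 + 1·M_4 = 6(Δ_3 - Δ_2) = 30
Natural end conditions: M_0 = M_4 = 0.
Forward elimination and back-substitution give M_0 = 0, M_1 = 75/7, M_2 = -90/7, M_3 = 75/7, M_4 = 0.
On [3, 4], with p_3(x) = a_3 + b_3·(x - 3) + c_3·(x - 3)² + d_3·(x - 3)³: c_3 = M_3/2 = 75/14, d_3 = (M_4 - M_3)/(6h_3) = -25/14, b_3 = Δ_3 - h_3(2M_3 + M_4)/6 = 17/7.

-1.7857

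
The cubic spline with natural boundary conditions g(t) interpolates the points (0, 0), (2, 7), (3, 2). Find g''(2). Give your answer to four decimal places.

Let M_i = g''(x_i). Step sizes h_i = 2, 1; slopes of the chords Δ_i = (y_(i+1) - y_i)/h_i = 7/2, -5.
  2·M_0 + 6·M_1 + 1·M_2 = 6(Δ_1 - Δ_0) = -51
Natural end conditions: M_0 = M_2 = 0.
Solving: M_0 = 0, M_1 = -17/2, M_2 = 0.

-8.5000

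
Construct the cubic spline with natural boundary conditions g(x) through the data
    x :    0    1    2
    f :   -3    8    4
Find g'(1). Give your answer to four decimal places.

3.5000

Put M_i = g'' at the i-th knot. Here h = (1, 1) and Δ = (11, -4), so the interior equations h_(i-1)·M_(i-1) + 2(h_(i-1)+h_i)·M_i + h_i·M_(i+1) = 6(Δ_i − Δ_(i-1)) read
  1·M_0 + 4·M_1 + 1·M_2 = 6(Δ_1 - Δ_0) = -90
Natural end conditions: M_0 = M_2 = 0.
Hence M_0 = 0, M_1 = -45/2, M_2 = 0.
On [1, 2], g'(x) = b_1 + 2c_1·(x - 1) + 3d_1·(x - 1)² with b_1 = Δ_1 - h_1(2M_1 + M_2)/6 = 7/2, c_1 = M_1/2 = -45/4, d_1 = (M_2 - M_1)/(6h_1) = 15/4. So g'(1) = 7/2.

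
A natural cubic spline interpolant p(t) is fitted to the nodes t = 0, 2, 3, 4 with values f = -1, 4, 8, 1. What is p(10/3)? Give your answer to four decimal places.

Put m_i = p'' at the i-th knot. Here h = (2, 1, 1) and Δ = (5/2, 4, -7), so the interior equations h_(i-1)·m_(i-1) + 2(h_(i-1)+h_i)·m_i + h_i·m_(i+1) = 6(Δ_i − Δ_(i-1)) read
  2·m_0 + 6·m_1 + 1·m_2 = 6(Δ_1 - Δ_0) = 9
  1·m_1 + 4·m_2 + 1·m_3 = 6(Δ_2 - Δ_1) = -66
Natural end conditions: m_0 = m_3 = 0.
Solving: m_0 = 0, m_1 = 102/23, m_2 = -405/23, m_3 = 0.
On [3, 4], p(t) = 8 - 26/23·(t - 3) - 405/46·(t - 3)² + 135/46·(t - 3)³.
With (t - 3) = 1/3: p(10/3) = 466/69.

6.7536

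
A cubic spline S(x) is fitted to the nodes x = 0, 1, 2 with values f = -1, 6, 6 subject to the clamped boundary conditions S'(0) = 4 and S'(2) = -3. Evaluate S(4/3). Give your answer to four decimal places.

Let M_i = S''(x_i). Step sizes h_i = 1, 1; slopes of the chords Δ_i = (y_(i+1) - y_i)/h_i = 7, 0.
  1·M_0 + 4·M_1 + 1·M_2 = 6(Δ_1 - Δ_0) = -42
Clamped end conditions give two more equations: 2h_0·M_0 + h_0·M_1 = 6(Δ_0 - S'(0)) = 18 and h_1·M_1 + 2h_1·M_2 = 6(S'(2) - Δ_1) = -18.
Forward elimination and back-substitution give M_0 = 16, M_1 = -14, M_2 = -2.
On [1, 2], S(x) = 6 + 5·(x - 1) - 7·(x - 1)² + 2·(x - 1)³.
With (x - 1) = 1/3: S(4/3) = 188/27.

6.9630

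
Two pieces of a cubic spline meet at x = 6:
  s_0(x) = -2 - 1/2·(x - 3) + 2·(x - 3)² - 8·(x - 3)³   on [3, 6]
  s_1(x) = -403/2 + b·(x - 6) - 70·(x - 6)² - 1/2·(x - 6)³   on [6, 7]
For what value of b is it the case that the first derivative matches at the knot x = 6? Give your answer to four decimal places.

-204.5000

s_0'(x) = -1/2 + 4·(x - 3) - 24·(x - 3)², so s_0'(6) = -409/2. On the right, s_1'(6) = b, so b = -409/2.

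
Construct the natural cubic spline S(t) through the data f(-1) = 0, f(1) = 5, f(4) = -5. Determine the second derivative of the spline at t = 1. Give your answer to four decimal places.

-3.5000

With σ_i denoting the second derivative at x_i, h_i = 2, 3, and Δ_i = (y_(i+1) − y_i)/h_i = 5/2, -10/3:
  2·σ_0 + 10·σ_1 + 3·σ_2 = 6(Δ_1 - Δ_0) = -35
Natural end conditions: σ_0 = σ_2 = 0.
Solving: σ_0 = 0, σ_1 = -7/2, σ_2 = 0.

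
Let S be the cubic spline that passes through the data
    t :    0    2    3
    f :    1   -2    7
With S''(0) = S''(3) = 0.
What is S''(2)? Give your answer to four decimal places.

10.5000

Put m_i = S'' at the i-th knot. Here h = (2, 1) and Δ = (-3/2, 9), so the interior equations h_(i-1)·m_(i-1) + 2(h_(i-1)+h_i)·m_i + h_i·m_(i+1) = 6(Δ_i − Δ_(i-1)) read
  2·m_0 + 6·m_1 + 1·m_2 = 6(Δ_1 - Δ_0) = 63
Natural end conditions: m_0 = m_2 = 0.
Hence m_0 = 0, m_1 = 21/2, m_2 = 0.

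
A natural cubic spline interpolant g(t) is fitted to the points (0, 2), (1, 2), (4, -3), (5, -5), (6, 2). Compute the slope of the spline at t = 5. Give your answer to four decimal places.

Write σ_i for g''(x_i). With h_i = 1, 3, 1, 1 and divided differences Δ_i = 0, -5/3, -2, 7, the continuity of g' gives the tridiagonal system
  1·σ_0 + 8·σ_1 + 3·σ_2 = 6(Δ_1 - Δ_0) = -10
  3·σ_1 + 8·σ_2 + 1·σ_3 = 6(Δ_2 - Δ_1) = -2
  1·σ_2 + 4·σ_3 + 1·σ_4 = 6(Δ_3 - Δ_2) = 54
Natural end conditions: σ_0 = σ_4 = 0.
Solving the tridiagonal system: σ_0 = 0, σ_1 = -31/53, σ_2 = -94/53, σ_3 = 739/53, σ_4 = 0.
On [5, 6], g'(t) = b_3 + 2c_3·(t - 5) + 3d_3·(t - 5)² with b_3 = Δ_3 - h_3(2σ_3 + σ_4)/6 = 374/159, c_3 = σ_3/2 = 739/106, d_3 = (σ_4 - σ_3)/(6h_3) = -739/318. So g'(5) = 374/159.

2.3522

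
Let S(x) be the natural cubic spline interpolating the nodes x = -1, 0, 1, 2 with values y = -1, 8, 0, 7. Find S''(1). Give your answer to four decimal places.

Let M_i = S''(x_i). Step sizes h_i = 1, 1, 1; slopes of the chords Δ_i = (y_(i+1) - y_i)/h_i = 9, -8, 7.
  1·M_0 + 4·M_1 + 1·M_2 = 6(Δ_1 - Δ_0) = -102
  1·M_1 + 4·M_2 + 1·M_3 = 6(Δ_2 - Δ_1) = 90
Natural end conditions: M_0 = M_3 = 0.
Solving the tridiagonal system: M_0 = 0, M_1 = -166/5, M_2 = 154/5, M_3 = 0.

30.8000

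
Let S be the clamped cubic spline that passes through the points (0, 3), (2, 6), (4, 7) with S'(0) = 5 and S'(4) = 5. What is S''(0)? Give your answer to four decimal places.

Put M_i = S'' at the i-th knot. Here h = (2, 2) and Δ = (3/2, 1/2), so the interior equations h_(i-1)·M_(i-1) + 2(h_(i-1)+h_i)·M_i + h_i·M_(i+1) = 6(Δ_i − Δ_(i-1)) read
  2·M_0 + 8·M_1 + 2·M_2 = 6(Δ_1 - Δ_0) = -6
Clamped end conditions give two more equations: 2h_0·M_0 + h_0·M_1 = 6(Δ_0 - S'(0)) = -21 and h_1·M_1 + 2h_1·M_2 = 6(S'(4) - Δ_1) = 27.
Hence M_0 = -9/2, M_1 = -3/2, M_2 = 15/2.

-4.5000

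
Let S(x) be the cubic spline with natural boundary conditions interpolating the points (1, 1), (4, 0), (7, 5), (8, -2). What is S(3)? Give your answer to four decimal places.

-1.2759

Let σ_i = S''(x_i). Step sizes h_i = 3, 3, 1; slopes of the chords Δ_i = (y_(i+1) - y_i)/h_i = -1/3, 5/3, -7.
  3·σ_0 + 12·σ_1 + 3·σ_2 = 6(Δ_1 - Δ_0) = 12
  3·σ_1 + 8·σ_2 + 1·σ_3 = 6(Δ_2 - Δ_1) = -52
Natural end conditions: σ_0 = σ_3 = 0.
Solving the tridiagonal system: σ_0 = 0, σ_1 = 84/29, σ_2 = -220/29, σ_3 = 0.
On [1, 4], S(x) = 1 - 155/87·(x - 1) + 0·(x - 1)² + 14/87·(x - 1)³.
With (x - 1) = 2: S(3) = -37/29.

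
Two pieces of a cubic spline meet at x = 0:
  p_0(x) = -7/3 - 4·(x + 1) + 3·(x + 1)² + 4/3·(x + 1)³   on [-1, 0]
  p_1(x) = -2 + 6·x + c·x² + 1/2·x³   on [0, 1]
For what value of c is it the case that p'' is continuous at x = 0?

p_0''(x) = 6 + 8·(x + 1), so p_0''(0) = 14. On the right, p_1''(0) = 2c, so c = 7.

7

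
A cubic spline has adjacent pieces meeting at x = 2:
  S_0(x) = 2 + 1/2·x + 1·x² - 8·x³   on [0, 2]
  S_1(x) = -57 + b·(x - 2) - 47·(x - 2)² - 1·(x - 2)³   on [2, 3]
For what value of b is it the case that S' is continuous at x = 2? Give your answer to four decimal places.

S_0'(x) = 1/2 + 2·x - 24·x², so S_0'(2) = -183/2. On the right, S_1'(2) = b, so b = -183/2.

-91.5000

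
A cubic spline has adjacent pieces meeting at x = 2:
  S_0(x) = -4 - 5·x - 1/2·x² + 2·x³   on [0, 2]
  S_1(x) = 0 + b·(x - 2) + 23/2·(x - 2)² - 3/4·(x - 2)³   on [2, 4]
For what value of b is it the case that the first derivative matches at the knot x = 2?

17

S_0'(x) = -5 - 1·x + 6·x², so S_0'(2) = 17. On the right, S_1'(2) = b, so b = 17.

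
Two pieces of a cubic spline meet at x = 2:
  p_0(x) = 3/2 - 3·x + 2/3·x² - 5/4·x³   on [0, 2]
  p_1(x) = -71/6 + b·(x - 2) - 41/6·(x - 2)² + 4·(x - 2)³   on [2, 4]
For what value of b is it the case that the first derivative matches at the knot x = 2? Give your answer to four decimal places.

p_0'(x) = -3 + 4/3·x - 15/4·x², so p_0'(2) = -46/3. On the right, p_1'(2) = b, so b = -46/3.

-15.3333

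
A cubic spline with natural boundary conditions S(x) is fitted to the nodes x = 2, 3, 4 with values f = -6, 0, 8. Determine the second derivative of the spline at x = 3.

With m_i denoting the second derivative at x_i, h_i = 1, 1, and Δ_i = (y_(i+1) − y_i)/h_i = 6, 8:
  1·m_0 + 4·m_1 + 1·m_2 = 6(Δ_1 - Δ_0) = 12
Natural end conditions: m_0 = m_2 = 0.
Hence m_0 = 0, m_1 = 3, m_2 = 0.

3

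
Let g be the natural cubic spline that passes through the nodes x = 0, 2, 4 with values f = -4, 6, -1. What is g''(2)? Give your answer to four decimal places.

Write M_i for g''(x_i). With h_i = 2, 2 and divided differences Δ_i = 5, -7/2, the continuity of g' gives the tridiagonal system
  2·M_0 + 8·M_1 + 2·M_2 = 6(Δ_1 - Δ_0) = -51
Natural end conditions: M_0 = M_2 = 0.
Forward elimination and back-substitution give M_0 = 0, M_1 = -51/8, M_2 = 0.

-6.3750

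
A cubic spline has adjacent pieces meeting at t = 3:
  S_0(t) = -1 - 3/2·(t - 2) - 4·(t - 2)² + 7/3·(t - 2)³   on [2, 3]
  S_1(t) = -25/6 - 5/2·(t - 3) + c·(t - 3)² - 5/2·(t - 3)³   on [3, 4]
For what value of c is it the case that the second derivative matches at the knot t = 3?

S_0''(t) = -8 + 14·(t - 2), so S_0''(3) = 6. On the right, S_1''(3) = 2c, so c = 3.

3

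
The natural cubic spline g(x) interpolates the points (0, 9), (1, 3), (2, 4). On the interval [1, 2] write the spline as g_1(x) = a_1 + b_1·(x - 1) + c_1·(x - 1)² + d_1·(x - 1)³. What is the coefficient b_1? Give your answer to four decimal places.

-2.5000

With m_i denoting the second derivative at x_i, h_i = 1, 1, and Δ_i = (y_(i+1) − y_i)/h_i = -6, 1:
  1·m_0 + 4·m_1 + 1·m_2 = 6(Δ_1 - Δ_0) = 42
Natural end conditions: m_0 = m_2 = 0.
Hence m_0 = 0, m_1 = 21/2, m_2 = 0.
On [1, 2], with g_1(x) = a_1 + b_1·(x - 1) + c_1·(x - 1)² + d_1·(x - 1)³: c_1 = m_1/2 = 21/4, d_1 = (m_2 - m_1)/(6h_1) = -7/4, b_1 = Δ_1 - h_1(2m_1 + m_2)/6 = -5/2.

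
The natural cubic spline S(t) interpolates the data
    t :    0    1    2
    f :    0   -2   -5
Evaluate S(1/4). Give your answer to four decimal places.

Let σ_i = S''(x_i). Step sizes h_i = 1, 1; slopes of the chords Δ_i = (y_(i+1) - y_i)/h_i = -2, -3.
  1·σ_0 + 4·σ_1 + 1·σ_2 = 6(Δ_1 - Δ_0) = -6
Natural end conditions: σ_0 = σ_2 = 0.
Forward elimination and back-substitution give σ_0 = 0, σ_1 = -3/2, σ_2 = 0.
On [0, 1], S(t) = 0 - 7/4·t + 0·t² - 1/4·t³.
With t = 1/4: S(1/4) = -113/256.

-0.4414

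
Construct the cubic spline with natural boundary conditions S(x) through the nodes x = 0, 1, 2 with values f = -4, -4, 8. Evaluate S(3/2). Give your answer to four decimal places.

Let M_i = S''(x_i). Step sizes h_i = 1, 1; slopes of the chords Δ_i = (y_(i+1) - y_i)/h_i = 0, 12.
  1·M_0 + 4·M_1 + 1·M_2 = 6(Δ_1 - Δ_0) = 72
Natural end conditions: M_0 = M_2 = 0.
Forward elimination and back-substitution give M_0 = 0, M_1 = 18, M_2 = 0.
On [1, 2], S(x) = -4 + 6·(x - 1) + 9·(x - 1)² - 3·(x - 1)³.
With (x - 1) = 1/2: S(3/2) = 7/8.

0.8750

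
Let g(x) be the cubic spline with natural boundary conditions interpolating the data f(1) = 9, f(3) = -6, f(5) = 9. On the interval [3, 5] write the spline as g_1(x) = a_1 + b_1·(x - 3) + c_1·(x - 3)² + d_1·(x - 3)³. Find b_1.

Write M_i for g''(x_i). With h_i = 2, 2 and divided differences Δ_i = -15/2, 15/2, the continuity of g' gives the tridiagonal system
  2·M_0 + 8·M_1 + 2·M_2 = 6(Δ_1 - Δ_0) = 90
Natural end conditions: M_0 = M_2 = 0.
Solving: M_0 = 0, M_1 = 45/4, M_2 = 0.
On [3, 5], with g_1(x) = a_1 + b_1·(x - 3) + c_1·(x - 3)² + d_1·(x - 3)³: c_1 = M_1/2 = 45/8, d_1 = (M_2 - M_1)/(6h_1) = -15/16, b_1 = Δ_1 - h_1(2M_1 + M_2)/6 = 0.

0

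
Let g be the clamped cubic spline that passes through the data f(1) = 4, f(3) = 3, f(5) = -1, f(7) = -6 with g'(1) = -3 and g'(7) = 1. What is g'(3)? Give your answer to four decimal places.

-0.2333

Put m_i = g'' at the i-th knot. Here h = (2, 2, 2) and Δ = (-1/2, -2, -5/2), so the interior equations h_(i-1)·m_(i-1) + 2(h_(i-1)+h_i)·m_i + h_i·m_(i+1) = 6(Δ_i − Δ_(i-1)) read
  2·m_0 + 8·m_1 + 2·m_2 = 6(Δ_1 - Δ_0) = -9
  2·m_1 + 8·m_2 + 2·m_3 = 6(Δ_2 - Δ_1) = -3
Clamped end conditions give two more equations: 2h_0·m_0 + h_0·m_1 = 6(Δ_0 - g'(1)) = 15 and h_2·m_2 + 2h_2·m_3 = 6(g'(7) - Δ_2) = 21.
Solving the tridiagonal system: m_0 = 71/15, m_1 = -59/30, m_2 = -41/30, m_3 = 89/15.
On [3, 5], g'(x) = b_1 + 2c_1·(x - 3) + 3d_1·(x - 3)² with b_1 = Δ_1 - h_1(2m_1 + m_2)/6 = -7/30, c_1 = m_1/2 = -59/60, d_1 = (m_2 - m_1)/(6h_1) = 1/20. So g'(3) = -7/30.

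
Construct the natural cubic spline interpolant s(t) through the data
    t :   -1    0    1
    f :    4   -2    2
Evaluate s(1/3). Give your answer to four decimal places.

With m_i denoting the second derivative at x_i, h_i = 1, 1, and Δ_i = (y_(i+1) − y_i)/h_i = -6, 4:
  1·m_0 + 4·m_1 + 1·m_2 = 6(Δ_1 - Δ_0) = 60
Natural end conditions: m_0 = m_2 = 0.
Solving the tridiagonal system: m_0 = 0, m_1 = 15, m_2 = 0.
On [0, 1], s(t) = -2 - 1·t + 15/2·t² - 5/2·t³.
With t = 1/3: s(1/3) = -43/27.

-1.5926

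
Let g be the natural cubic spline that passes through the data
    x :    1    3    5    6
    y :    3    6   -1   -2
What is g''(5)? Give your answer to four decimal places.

Put M_i = g'' at the i-th knot. Here h = (2, 2, 1) and Δ = (3/2, -7/2, -1), so the interior equations h_(i-1)·M_(i-1) + 2(h_(i-1)+h_i)·M_i + h_i·M_(i+1) = 6(Δ_i − Δ_(i-1)) read
  2·M_0 + 8·M_1 + 2·M_2 = 6(Δ_1 - Δ_0) = -30
  2·M_1 + 6·M_2 + 1·M_3 = 6(Δ_2 - Δ_1) = 15
Natural end conditions: M_0 = M_3 = 0.
Solving the tridiagonal system: M_0 = 0, M_1 = -105/22, M_2 = 45/11, M_3 = 0.

4.0909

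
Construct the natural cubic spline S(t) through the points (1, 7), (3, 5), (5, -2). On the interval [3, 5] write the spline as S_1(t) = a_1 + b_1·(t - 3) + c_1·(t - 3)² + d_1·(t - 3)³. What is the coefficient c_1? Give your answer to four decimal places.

-0.9375

Let M_i = S''(x_i). Step sizes h_i = 2, 2; slopes of the chords Δ_i = (y_(i+1) - y_i)/h_i = -1, -7/2.
  2·M_0 + 8·M_1 + 2·M_2 = 6(Δ_1 - Δ_0) = -15
Natural end conditions: M_0 = M_2 = 0.
Hence M_0 = 0, M_1 = -15/8, M_2 = 0.
On [3, 5], with S_1(t) = a_1 + b_1·(t - 3) + c_1·(t - 3)² + d_1·(t - 3)³: c_1 = M_1/2 = -15/16, d_1 = (M_2 - M_1)/(6h_1) = 5/32, b_1 = Δ_1 - h_1(2M_1 + M_2)/6 = -9/4.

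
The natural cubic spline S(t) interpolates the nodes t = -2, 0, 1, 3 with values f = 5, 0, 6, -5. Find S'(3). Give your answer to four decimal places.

Put σ_i = S'' at the i-th knot. Here h = (2, 1, 2) and Δ = (-5/2, 6, -11/2), so the interior equations h_(i-1)·σ_(i-1) + 2(h_(i-1)+h_i)·σ_i + h_i·σ_(i+1) = 6(Δ_i − Δ_(i-1)) read
  2·σ_0 + 6·σ_1 + 1·σ_2 = 6(Δ_1 - Δ_0) = 51
  1·σ_1 + 6·σ_2 + 2·σ_3 = 6(Δ_2 - Δ_1) = -69
Natural end conditions: σ_0 = σ_3 = 0.
Solving: σ_0 = 0, σ_1 = 75/7, σ_2 = -93/7, σ_3 = 0.
On [1, 3], S'(t) = b_2 + 2c_2·(t - 1) + 3d_2·(t - 1)² with b_2 = Δ_2 - h_2(2σ_2 + σ_3)/6 = 47/14, c_2 = σ_2/2 = -93/14, d_2 = (σ_3 - σ_2)/(6h_2) = 31/28. So S'(3) = -139/14.

-9.9286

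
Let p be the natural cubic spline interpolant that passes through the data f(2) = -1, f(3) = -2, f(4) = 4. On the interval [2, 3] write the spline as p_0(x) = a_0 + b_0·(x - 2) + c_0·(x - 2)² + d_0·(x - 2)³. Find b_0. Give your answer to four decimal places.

-2.7500

Let σ_i = p''(x_i). Step sizes h_i = 1, 1; slopes of the chords Δ_i = (y_(i+1) - y_i)/h_i = -1, 6.
  1·σ_0 + 4·σ_1 + 1·σ_2 = 6(Δ_1 - Δ_0) = 42
Natural end conditions: σ_0 = σ_2 = 0.
Forward elimination and back-substitution give σ_0 = 0, σ_1 = 21/2, σ_2 = 0.
On [2, 3], with p_0(x) = a_0 + b_0·(x - 2) + c_0·(x - 2)² + d_0·(x - 2)³: c_0 = σ_0/2 = 0, d_0 = (σ_1 - σ_0)/(6h_0) = 7/4, b_0 = Δ_0 - h_0(2σ_0 + σ_1)/6 = -11/4.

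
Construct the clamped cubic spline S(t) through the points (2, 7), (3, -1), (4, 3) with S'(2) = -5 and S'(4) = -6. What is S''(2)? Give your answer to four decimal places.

Write σ_i for S''(x_i). With h_i = 1, 1 and divided differences Δ_i = -8, 4, the continuity of S' gives the tridiagonal system
  1·σ_0 + 4·σ_1 + 1·σ_2 = 6(Δ_1 - Δ_0) = 72
Clamped end conditions give two more equations: 2h_0·σ_0 + h_0·σ_1 = 6(Δ_0 - S'(2)) = -18 and h_1·σ_1 + 2h_1·σ_2 = 6(S'(4) - Δ_1) = -60.
Hence σ_0 = -55/2, σ_1 = 37, σ_2 = -97/2.

-27.5000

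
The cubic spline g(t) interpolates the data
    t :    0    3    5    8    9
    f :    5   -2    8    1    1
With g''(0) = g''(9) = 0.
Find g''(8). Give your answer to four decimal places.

4.3186

Write M_i for g''(x_i). With h_i = 3, 2, 3, 1 and divided differences Δ_i = -7/3, 5, -7/3, 0, the continuity of g' gives the tridiagonal system
  3·M_0 + 10·M_1 + 2·M_2 = 6(Δ_1 - Δ_0) = 44
  2·M_1 + 10·M_2 + 3·M_3 = 6(Δ_2 - Δ_1) = -44
  3·M_2 + 8·M_3 + 1·M_4 = 6(Δ_3 - Δ_2) = 14
Natural end conditions: M_0 = M_4 = 0.
Hence M_0 = 0, M_1 = 652/113, M_2 = -774/113, M_3 = 488/113, M_4 = 0.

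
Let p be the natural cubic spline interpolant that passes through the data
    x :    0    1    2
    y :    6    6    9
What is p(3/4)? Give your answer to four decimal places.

5.7539

Let m_i = p''(x_i). Step sizes h_i = 1, 1; slopes of the chords Δ_i = (y_(i+1) - y_i)/h_i = 0, 3.
  1·m_0 + 4·m_1 + 1·m_2 = 6(Δ_1 - Δ_0) = 18
Natural end conditions: m_0 = m_2 = 0.
Forward elimination and back-substitution give m_0 = 0, m_1 = 9/2, m_2 = 0.
On [0, 1], p(x) = 6 - 3/4·x + 0·x² + 3/4·x³.
With x = 3/4: p(3/4) = 1473/256.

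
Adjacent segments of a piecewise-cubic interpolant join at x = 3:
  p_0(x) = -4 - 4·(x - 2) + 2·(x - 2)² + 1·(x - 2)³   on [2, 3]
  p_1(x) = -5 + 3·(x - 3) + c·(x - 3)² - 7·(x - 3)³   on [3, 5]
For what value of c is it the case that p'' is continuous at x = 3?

5

p_0''(x) = 4 + 6·(x - 2), so p_0''(3) = 10. On the right, p_1''(3) = 2c, so c = 5.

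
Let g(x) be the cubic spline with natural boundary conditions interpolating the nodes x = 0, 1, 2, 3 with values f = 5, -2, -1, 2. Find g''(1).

With m_i denoting the second derivative at x_i, h_i = 1, 1, 1, and Δ_i = (y_(i+1) − y_i)/h_i = -7, 1, 3:
  1·m_0 + 4·m_1 + 1·m_2 = 6(Δ_1 - Δ_0) = 48
  1·m_1 + 4·m_2 + 1·m_3 = 6(Δ_2 - Δ_1) = 12
Natural end conditions: m_0 = m_3 = 0.
Solving the tridiagonal system: m_0 = 0, m_1 = 12, m_2 = 0, m_3 = 0.

12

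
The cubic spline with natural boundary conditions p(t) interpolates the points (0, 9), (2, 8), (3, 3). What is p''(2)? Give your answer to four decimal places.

Put M_i = p'' at the i-th knot. Here h = (2, 1) and Δ = (-1/2, -5), so the interior equations h_(i-1)·M_(i-1) + 2(h_(i-1)+h_i)·M_i + h_i·M_(i+1) = 6(Δ_i − Δ_(i-1)) read
  2·M_0 + 6·M_1 + 1·M_2 = 6(Δ_1 - Δ_0) = -27
Natural end conditions: M_0 = M_2 = 0.
Solving the tridiagonal system: M_0 = 0, M_1 = -9/2, M_2 = 0.

-4.5000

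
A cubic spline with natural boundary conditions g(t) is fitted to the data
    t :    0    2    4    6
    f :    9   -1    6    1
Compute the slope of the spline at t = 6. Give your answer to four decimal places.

Write M_i for g''(x_i). With h_i = 2, 2, 2 and divided differences Δ_i = -5, 7/2, -5/2, the continuity of g' gives the tridiagonal system
  2·M_0 + 8·M_1 + 2·M_2 = 6(Δ_1 - Δ_0) = 51
  2·M_1 + 8·M_2 + 2·M_3 = 6(Δ_2 - Δ_1) = -36
Natural end conditions: M_0 = M_3 = 0.
Forward elimination and back-substitution give M_0 = 0, M_1 = 8, M_2 = -13/2, M_3 = 0.
On [4, 6], g'(t) = b_2 + 2c_2·(t - 4) + 3d_2·(t - 4)² with b_2 = Δ_2 - h_2(2M_2 + M_3)/6 = 11/6, c_2 = M_2/2 = -13/4, d_2 = (M_3 - M_2)/(6h_2) = 13/24. So g'(6) = -14/3.

-4.6667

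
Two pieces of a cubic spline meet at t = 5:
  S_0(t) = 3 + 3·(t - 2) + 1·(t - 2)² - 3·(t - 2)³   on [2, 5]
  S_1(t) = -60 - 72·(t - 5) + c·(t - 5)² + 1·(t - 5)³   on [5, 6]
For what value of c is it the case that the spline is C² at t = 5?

S_0''(t) = 2 - 18·(t - 2), so S_0''(5) = -52. On the right, S_1''(5) = 2c, so c = -26.

-26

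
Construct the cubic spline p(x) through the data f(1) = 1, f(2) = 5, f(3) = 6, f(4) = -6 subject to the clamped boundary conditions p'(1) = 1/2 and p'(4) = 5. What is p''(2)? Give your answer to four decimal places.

2.6000

Let M_i = p''(x_i). Step sizes h_i = 1, 1, 1; slopes of the chords Δ_i = (y_(i+1) - y_i)/h_i = 4, 1, -12.
  1·M_0 + 4·M_1 + 1·M_2 = 6(Δ_1 - Δ_0) = -18
  1·M_1 + 4·M_2 + 1·M_3 = 6(Δ_2 - Δ_1) = -78
Clamped end conditions give two more equations: 2h_0·M_0 + h_0·M_1 = 6(Δ_0 - p'(1)) = 21 and h_2·M_2 + 2h_2·M_3 = 6(p'(4) - Δ_2) = 102.
Forward elimination and back-substitution give M_0 = 46/5, M_1 = 13/5, M_2 = -188/5, M_3 = 349/5.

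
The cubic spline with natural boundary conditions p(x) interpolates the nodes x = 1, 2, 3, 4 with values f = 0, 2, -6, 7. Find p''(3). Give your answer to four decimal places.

Put m_i = p'' at the i-th knot. Here h = (1, 1, 1) and Δ = (2, -8, 13), so the interior equations h_(i-1)·m_(i-1) + 2(h_(i-1)+h_i)·m_i + h_i·m_(i+1) = 6(Δ_i − Δ_(i-1)) read
  1·m_0 + 4·m_1 + 1·m_2 = 6(Δ_1 - Δ_0) = -60
  1·m_1 + 4·m_2 + 1·m_3 = 6(Δ_2 - Δ_1) = 126
Natural end conditions: m_0 = m_3 = 0.
Hence m_0 = 0, m_1 = -122/5, m_2 = 188/5, m_3 = 0.

37.6000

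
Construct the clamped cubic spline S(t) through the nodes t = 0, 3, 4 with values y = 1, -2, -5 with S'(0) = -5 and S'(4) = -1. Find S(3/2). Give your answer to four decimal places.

-1.3438

With σ_i denoting the second derivative at x_i, h_i = 3, 1, and Δ_i = (y_(i+1) − y_i)/h_i = -1, -3:
  3·σ_0 + 8·σ_1 + 1·σ_2 = 6(Δ_1 - Δ_0) = -12
Clamped end conditions give two more equations: 2h_0·σ_0 + h_0·σ_1 = 6(Δ_0 - S'(0)) = 24 and h_1·σ_1 + 2h_1·σ_2 = 6(S'(4) - Δ_1) = 12.
Solving: σ_0 = 13/2, σ_1 = -5, σ_2 = 17/2.
On [0, 3], S(t) = 1 - 5·t + 13/4·t² - 23/36·t³.
With t = 3/2: S(3/2) = -43/32.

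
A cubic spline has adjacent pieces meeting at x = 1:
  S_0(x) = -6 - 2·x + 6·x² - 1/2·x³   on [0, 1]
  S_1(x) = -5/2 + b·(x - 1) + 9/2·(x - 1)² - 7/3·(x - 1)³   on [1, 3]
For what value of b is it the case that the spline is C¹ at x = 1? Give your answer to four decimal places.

8.5000

S_0'(x) = -2 + 12·x - 3/2·x², so S_0'(1) = 17/2. On the right, S_1'(1) = b, so b = 17/2.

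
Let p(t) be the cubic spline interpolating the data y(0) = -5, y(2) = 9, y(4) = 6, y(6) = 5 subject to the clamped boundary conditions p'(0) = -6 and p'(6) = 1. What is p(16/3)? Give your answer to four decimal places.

Write M_i for p''(x_i). With h_i = 2, 2, 2 and divided differences Δ_i = 7, -3/2, -1/2, the continuity of p' gives the tridiagonal system
  2·M_0 + 8·M_1 + 2·M_2 = 6(Δ_1 - Δ_0) = -51
  2·M_1 + 8·M_2 + 2·M_3 = 6(Δ_2 - Δ_1) = 6
Clamped end conditions give two more equations: 2h_0·M_0 + h_0·M_1 = 6(Δ_0 - p'(0)) = 78 and h_2·M_2 + 2h_2·M_3 = 6(p'(6) - Δ_2) = 9.
Solving: M_0 = 398/15, M_1 = -211/15, M_2 = 127/30, M_3 = 2/15.
On [4, 6], p(t) = 6 - 101/30·(t - 4) + 127/60·(t - 4)² - 41/120·(t - 4)³.
With (t - 4) = 4/3: p(16/3) = 1808/405.

4.4642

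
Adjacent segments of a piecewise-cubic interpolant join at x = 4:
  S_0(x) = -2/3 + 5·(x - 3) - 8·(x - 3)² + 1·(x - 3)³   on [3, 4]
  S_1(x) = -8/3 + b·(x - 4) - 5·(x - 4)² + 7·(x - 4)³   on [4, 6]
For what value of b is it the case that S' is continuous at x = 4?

-8

S_0'(x) = 5 - 16·(x - 3) + 3·(x - 3)², so S_0'(4) = -8. On the right, S_1'(4) = b, so b = -8.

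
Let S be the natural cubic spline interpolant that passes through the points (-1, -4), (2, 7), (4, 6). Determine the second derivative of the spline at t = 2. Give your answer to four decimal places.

-2.5000

With M_i denoting the second derivative at x_i, h_i = 3, 2, and Δ_i = (y_(i+1) − y_i)/h_i = 11/3, -1/2:
  3·M_0 + 10·M_1 + 2·M_2 = 6(Δ_1 - Δ_0) = -25
Natural end conditions: M_0 = M_2 = 0.
Hence M_0 = 0, M_1 = -5/2, M_2 = 0.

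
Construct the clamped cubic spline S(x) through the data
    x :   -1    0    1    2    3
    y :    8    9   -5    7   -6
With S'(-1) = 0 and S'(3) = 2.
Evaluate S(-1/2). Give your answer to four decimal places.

Let M_i = S''(x_i). Step sizes h_i = 1, 1, 1, 1; slopes of the chords Δ_i = (y_(i+1) - y_i)/h_i = 1, -14, 12, -13.
  1·M_0 + 4·M_1 + 1·M_2 = 6(Δ_1 - Δ_0) = -90
  1·M_1 + 4·M_2 + 1·M_3 = 6(Δ_2 - Δ_1) = 156
  1·M_2 + 4·M_3 + 1·M_4 = 6(Δ_3 - Δ_2) = -150
Clamped end conditions give two more equations: 2h_0·M_0 + h_0·M_1 = 6(Δ_0 - S'(-1)) = 6 and h_3·M_3 + 2h_3·M_4 = 6(S'(3) - Δ_3) = 90.
Solving the tridiagonal system: M_0 = 367/14, M_1 = -325/7, M_2 = 139/2, M_3 = -529/7, M_4 = 1159/14.
On [-1, 0], S(x) = 8 + 0·(x + 1) + 367/28·(x + 1)² - 339/28·(x + 1)³.
With (x + 1) = 1/2: S(-1/2) = 2187/224.

9.7634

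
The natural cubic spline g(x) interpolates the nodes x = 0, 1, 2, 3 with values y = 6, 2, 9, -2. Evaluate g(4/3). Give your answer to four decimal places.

With m_i denoting the second derivative at x_i, h_i = 1, 1, 1, and Δ_i = (y_(i+1) − y_i)/h_i = -4, 7, -11:
  1·m_0 + 4·m_1 + 1·m_2 = 6(Δ_1 - Δ_0) = 66
  1·m_1 + 4·m_2 + 1·m_3 = 6(Δ_2 - Δ_1) = -108
Natural end conditions: m_0 = m_3 = 0.
Hence m_0 = 0, m_1 = 124/5, m_2 = -166/5, m_3 = 0.
On [1, 2], g(x) = 2 + 64/15·(x - 1) + 62/5·(x - 1)² - 29/3·(x - 1)³.
With (x - 1) = 1/3: g(4/3) = 1799/405.

4.4420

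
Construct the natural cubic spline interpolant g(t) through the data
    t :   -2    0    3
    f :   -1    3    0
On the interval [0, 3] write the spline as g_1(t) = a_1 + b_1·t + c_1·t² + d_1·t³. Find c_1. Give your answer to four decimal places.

Put M_i = g'' at the i-th knot. Here h = (2, 3) and Δ = (2, -1), so the interior equations h_(i-1)·M_(i-1) + 2(h_(i-1)+h_i)·M_i + h_i·M_(i+1) = 6(Δ_i − Δ_(i-1)) read
  2·M_0 + 10·M_1 + 3·M_2 = 6(Δ_1 - Δ_0) = -18
Natural end conditions: M_0 = M_2 = 0.
Solving: M_0 = 0, M_1 = -9/5, M_2 = 0.
On [0, 3], with g_1(t) = a_1 + b_1·t + c_1·t² + d_1·t³: c_1 = M_1/2 = -9/10, d_1 = (M_2 - M_1)/(6h_1) = 1/10, b_1 = Δ_1 - h_1(2M_1 + M_2)/6 = 4/5.

-0.9000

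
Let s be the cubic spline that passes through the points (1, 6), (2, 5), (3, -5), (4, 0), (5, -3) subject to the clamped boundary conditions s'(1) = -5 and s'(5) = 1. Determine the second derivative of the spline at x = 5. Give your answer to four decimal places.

Write m_i for s''(x_i). With h_i = 1, 1, 1, 1 and divided differences Δ_i = -1, -10, 5, -3, the continuity of s' gives the tridiagonal system
  1·m_0 + 4·m_1 + 1·m_2 = 6(Δ_1 - Δ_0) = -54
  1·m_1 + 4·m_2 + 1·m_3 = 6(Δ_2 - Δ_1) = 90
  1·m_2 + 4·m_3 + 1·m_4 = 6(Δ_3 - Δ_2) = -48
Clamped end conditions give two more equations: 2h_0·m_0 + h_0·m_1 = 6(Δ_0 - s'(1)) = 24 and h_3·m_3 + 2h_3·m_4 = 6(s'(5) - Δ_3) = 24.
Solving the tridiagonal system: m_0 = 747/28, m_1 = -411/14, m_2 = 147/4, m_3 = -387/14, m_4 = 723/28.

25.8214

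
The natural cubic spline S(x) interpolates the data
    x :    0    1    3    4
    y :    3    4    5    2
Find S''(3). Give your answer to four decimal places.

-3.7500

Write m_i for S''(x_i). With h_i = 1, 2, 1 and divided differences Δ_i = 1, 1/2, -3, the continuity of S' gives the tridiagonal system
  1·m_0 + 6·m_1 + 2·m_2 = 6(Δ_1 - Δ_0) = -3
  2·m_1 + 6·m_2 + 1·m_3 = 6(Δ_2 - Δ_1) = -21
Natural end conditions: m_0 = m_3 = 0.
Forward elimination and back-substitution give m_0 = 0, m_1 = 3/4, m_2 = -15/4, m_3 = 0.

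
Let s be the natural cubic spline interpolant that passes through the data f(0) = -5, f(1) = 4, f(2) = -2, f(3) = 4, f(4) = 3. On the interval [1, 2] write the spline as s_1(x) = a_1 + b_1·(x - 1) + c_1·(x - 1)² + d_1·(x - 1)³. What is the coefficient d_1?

10

Let σ_i = s''(x_i). Step sizes h_i = 1, 1, 1, 1; slopes of the chords Δ_i = (y_(i+1) - y_i)/h_i = 9, -6, 6, -1.
  1·σ_0 + 4·σ_1 + 1·σ_2 = 6(Δ_1 - Δ_0) = -90
  1·σ_1 + 4·σ_2 + 1·σ_3 = 6(Δ_2 - Δ_1) = 72
  1·σ_2 + 4·σ_3 + 1·σ_4 = 6(Δ_3 - Δ_2) = -42
Natural end conditions: σ_0 = σ_4 = 0.
Solving: σ_0 = 0, σ_1 = -30, σ_2 = 30, σ_3 = -18, σ_4 = 0.
On [1, 2], with s_1(x) = a_1 + b_1·(x - 1) + c_1·(x - 1)² + d_1·(x - 1)³: c_1 = σ_1/2 = -15, d_1 = (σ_2 - σ_1)/(6h_1) = 10, b_1 = Δ_1 - h_1(2σ_1 + σ_2)/6 = -1.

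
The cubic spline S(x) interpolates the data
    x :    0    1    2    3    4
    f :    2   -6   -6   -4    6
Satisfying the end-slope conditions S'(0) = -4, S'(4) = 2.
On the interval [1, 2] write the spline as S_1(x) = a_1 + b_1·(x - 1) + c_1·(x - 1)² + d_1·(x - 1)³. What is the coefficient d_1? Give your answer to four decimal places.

-4.4643

With m_i denoting the second derivative at x_i, h_i = 1, 1, 1, 1, and Δ_i = (y_(i+1) − y_i)/h_i = -8, 0, 2, 10:
  1·m_0 + 4·m_1 + 1·m_2 = 6(Δ_1 - Δ_0) = 48
  1·m_1 + 4·m_2 + 1·m_3 = 6(Δ_2 - Δ_1) = 12
  1·m_2 + 4·m_3 + 1·m_4 = 6(Δ_3 - Δ_2) = 48
Clamped end conditions give two more equations: 2h_0·m_0 + h_0·m_1 = 6(Δ_0 - S'(0)) = -24 and h_3·m_3 + 2h_3·m_4 = 6(S'(4) - Δ_3) = -48.
Solving the tridiagonal system: m_0 = -303/14, m_1 = 135/7, m_2 = -15/2, m_3 = 159/7, m_4 = -495/14.
On [1, 2], with S_1(x) = a_1 + b_1·(x - 1) + c_1·(x - 1)² + d_1·(x - 1)³: c_1 = m_1/2 = 135/14, d_1 = (m_2 - m_1)/(6h_1) = -125/28, b_1 = Δ_1 - h_1(2m_1 + m_2)/6 = -145/28.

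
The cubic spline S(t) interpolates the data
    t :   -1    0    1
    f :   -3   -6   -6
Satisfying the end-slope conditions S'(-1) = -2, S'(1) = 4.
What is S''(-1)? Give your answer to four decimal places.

-4.5000

Let M_i = S''(x_i). Step sizes h_i = 1, 1; slopes of the chords Δ_i = (y_(i+1) - y_i)/h_i = -3, 0.
  1·M_0 + 4·M_1 + 1·M_2 = 6(Δ_1 - Δ_0) = 18
Clamped end conditions give two more equations: 2h_0·M_0 + h_0·M_1 = 6(Δ_0 - S'(-1)) = -6 and h_1·M_1 + 2h_1·M_2 = 6(S'(1) - Δ_1) = 24.
Hence M_0 = -9/2, M_1 = 3, M_2 = 21/2.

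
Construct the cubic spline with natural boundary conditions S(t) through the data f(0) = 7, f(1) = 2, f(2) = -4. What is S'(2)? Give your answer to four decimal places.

Write m_i for S''(x_i). With h_i = 1, 1 and divided differences Δ_i = -5, -6, the continuity of S' gives the tridiagonal system
  1·m_0 + 4·m_1 + 1·m_2 = 6(Δ_1 - Δ_0) = -6
Natural end conditions: m_0 = m_2 = 0.
Solving the tridiagonal system: m_0 = 0, m_1 = -3/2, m_2 = 0.
On [1, 2], S'(t) = b_1 + 2c_1·(t - 1) + 3d_1·(t - 1)² with b_1 = Δ_1 - h_1(2m_1 + m_2)/6 = -11/2, c_1 = m_1/2 = -3/4, d_1 = (m_2 - m_1)/(6h_1) = 1/4. So S'(2) = -25/4.

-6.2500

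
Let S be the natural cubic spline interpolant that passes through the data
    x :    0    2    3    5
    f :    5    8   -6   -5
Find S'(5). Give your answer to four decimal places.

6.3571

Write m_i for S''(x_i). With h_i = 2, 1, 2 and divided differences Δ_i = 3/2, -14, 1/2, the continuity of S' gives the tridiagonal system
  2·m_0 + 6·m_1 + 1·m_2 = 6(Δ_1 - Δ_0) = -93
  1·m_1 + 6·m_2 + 2·m_3 = 6(Δ_2 - Δ_1) = 87
Natural end conditions: m_0 = m_3 = 0.
Forward elimination and back-substitution give m_0 = 0, m_1 = -129/7, m_2 = 123/7, m_3 = 0.
On [3, 5], S'(x) = b_2 + 2c_2·(x - 3) + 3d_2·(x - 3)² with b_2 = Δ_2 - h_2(2m_2 + m_3)/6 = -157/14, c_2 = m_2/2 = 123/14, d_2 = (m_3 - m_2)/(6h_2) = -41/28. So S'(5) = 89/14.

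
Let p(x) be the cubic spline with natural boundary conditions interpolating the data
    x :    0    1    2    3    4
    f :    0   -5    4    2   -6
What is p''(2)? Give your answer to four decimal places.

-22.2857

Put M_i = p'' at the i-th knot. Here h = (1, 1, 1, 1) and Δ = (-5, 9, -2, -8), so the interior equations h_(i-1)·M_(i-1) + 2(h_(i-1)+h_i)·M_i + h_i·M_(i+1) = 6(Δ_i − Δ_(i-1)) read
  1·M_0 + 4·M_1 + 1·M_2 = 6(Δ_1 - Δ_0) = 84
  1·M_1 + 4·M_2 + 1·M_3 = 6(Δ_2 - Δ_1) = -66
  1·M_2 + 4·M_3 + 1·M_4 = 6(Δ_3 - Δ_2) = -36
Natural end conditions: M_0 = M_4 = 0.
Forward elimination and back-substitution give M_0 = 0, M_1 = 186/7, M_2 = -156/7, M_3 = -24/7, M_4 = 0.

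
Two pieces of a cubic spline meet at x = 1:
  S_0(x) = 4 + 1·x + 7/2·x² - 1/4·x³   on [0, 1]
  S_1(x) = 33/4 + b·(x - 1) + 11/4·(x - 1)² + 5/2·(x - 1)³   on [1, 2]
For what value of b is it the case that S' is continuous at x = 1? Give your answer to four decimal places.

7.2500

S_0'(x) = 1 + 7·x - 3/4·x², so S_0'(1) = 29/4. On the right, S_1'(1) = b, so b = 29/4.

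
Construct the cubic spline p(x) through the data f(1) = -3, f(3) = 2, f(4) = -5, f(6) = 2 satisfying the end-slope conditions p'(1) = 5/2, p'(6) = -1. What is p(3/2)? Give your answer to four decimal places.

With M_i denoting the second derivative at x_i, h_i = 2, 1, 2, and Δ_i = (y_(i+1) − y_i)/h_i = 5/2, -7, 7/2:
  2·M_0 + 6·M_1 + 1·M_2 = 6(Δ_1 - Δ_0) = -57
  1·M_1 + 6·M_2 + 2·M_3 = 6(Δ_2 - Δ_1) = 63
Clamped end conditions give two more equations: 2h_0·M_0 + h_0·M_1 = 6(Δ_0 - p'(1)) = 0 and h_2·M_2 + 2h_2·M_3 = 6(p'(6) - Δ_2) = -27.
Solving the tridiagonal system: M_0 = 241/32, M_1 = -241/16, M_2 = 293/16, M_3 = -509/32.
On [1, 3], p(x) = -3 + 5/2·(x - 1) + 241/64·(x - 1)² - 241/128·(x - 1)³.
With (x - 1) = 1/2: p(3/2) = -1069/1024.

-1.0439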